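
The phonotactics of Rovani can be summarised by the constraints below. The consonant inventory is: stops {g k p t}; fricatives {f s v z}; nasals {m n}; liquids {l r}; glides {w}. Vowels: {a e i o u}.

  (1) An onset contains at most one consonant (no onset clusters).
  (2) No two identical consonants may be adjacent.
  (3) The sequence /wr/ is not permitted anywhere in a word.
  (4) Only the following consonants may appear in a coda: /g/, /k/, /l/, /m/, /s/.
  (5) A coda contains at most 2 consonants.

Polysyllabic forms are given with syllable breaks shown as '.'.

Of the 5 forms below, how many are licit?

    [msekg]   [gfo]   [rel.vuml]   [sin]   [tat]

[msekg] — violates constraint 1: syllable 1 onset /ms/ has 2 consonants (> 1) → illicit
[gfo] — violates constraint 1: syllable 1 onset /gf/ has 2 consonants (> 1) → illicit
[rel.vuml] — σ1 onset /r/, coda /l/ ok; σ2 onset /v/, coda /ml/ (2C) ok → licit
[sin] — violates constraint 4: syllable 1 coda contains /n/, which is not a licensed coda consonant → illicit
[tat] — violates constraint 4: syllable 1 coda contains /t/, which is not a licensed coda consonant → illicit
Licit: [rel.vuml] → 1.

1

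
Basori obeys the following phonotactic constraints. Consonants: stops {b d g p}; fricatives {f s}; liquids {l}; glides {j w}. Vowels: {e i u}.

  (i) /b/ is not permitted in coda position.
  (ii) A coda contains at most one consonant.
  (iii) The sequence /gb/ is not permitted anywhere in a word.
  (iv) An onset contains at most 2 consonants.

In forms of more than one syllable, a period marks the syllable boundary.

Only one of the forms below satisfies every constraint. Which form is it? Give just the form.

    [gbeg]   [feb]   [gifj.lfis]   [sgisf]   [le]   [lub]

[gbeg] — violates constraint (iii): contains banned sequence /gb/ → not permitted
[feb] — violates constraint (i): syllable 1 coda contains /b/ → not permitted
[gifj.lfis] — violates constraint (ii): syllable 1 coda /fj/ has 2 consonants (> 1) → not permitted
[sgisf] — violates constraint (ii): syllable 1 coda /sf/ has 2 consonants (> 1) → not permitted
[le] — σ1 onset /l/, coda /∅/ ok → permitted
[lub] — violates constraint (i): syllable 1 coda contains /b/ → not permitted

[le]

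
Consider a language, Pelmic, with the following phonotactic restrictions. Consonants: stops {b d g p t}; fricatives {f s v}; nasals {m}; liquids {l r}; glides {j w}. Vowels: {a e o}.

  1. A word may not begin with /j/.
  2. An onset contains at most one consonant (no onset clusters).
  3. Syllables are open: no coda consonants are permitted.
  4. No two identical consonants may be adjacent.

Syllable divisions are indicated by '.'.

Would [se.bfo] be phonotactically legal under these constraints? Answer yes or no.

no

[se.bfo] — violates constraint 2: syllable 2 onset /bf/ has 2 consonants (> 1) → phonotactically illegal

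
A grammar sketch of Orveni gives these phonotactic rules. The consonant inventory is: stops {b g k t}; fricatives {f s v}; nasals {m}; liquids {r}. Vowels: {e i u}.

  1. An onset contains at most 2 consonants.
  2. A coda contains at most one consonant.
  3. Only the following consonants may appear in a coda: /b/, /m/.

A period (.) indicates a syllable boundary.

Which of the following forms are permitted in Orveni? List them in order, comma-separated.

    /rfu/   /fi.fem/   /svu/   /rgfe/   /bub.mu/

/rfu/, /fi.fem/, /svu/, /bub.mu/

/rfu/ — σ1 onset /rf/ (2C), coda /∅/ ok → permitted
/fi.fem/ — σ1 onset /f/, coda /∅/ ok; σ2 onset /f/, coda /m/ ok → permitted
/svu/ — σ1 onset /sv/ (2C), coda /∅/ ok → permitted
/rgfe/ — violates constraint 1: syllable 1 onset /rgf/ has 3 consonants (> 2) → not permitted
/bub.mu/ — σ1 onset /b/, coda /b/ ok; σ2 onset /m/, coda /∅/ ok → permitted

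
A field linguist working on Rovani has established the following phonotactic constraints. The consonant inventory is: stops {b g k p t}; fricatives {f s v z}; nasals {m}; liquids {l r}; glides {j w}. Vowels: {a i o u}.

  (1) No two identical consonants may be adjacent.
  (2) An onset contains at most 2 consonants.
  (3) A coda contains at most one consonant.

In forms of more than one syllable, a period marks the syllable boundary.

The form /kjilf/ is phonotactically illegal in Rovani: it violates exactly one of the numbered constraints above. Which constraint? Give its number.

3

/kjilf/: syllable 1 coda /lf/ has 2 consonants (> 1).
This is a violation of constraint 3: "A coda contains at most one consonant."
The remaining constraints (1, 2) are satisfied.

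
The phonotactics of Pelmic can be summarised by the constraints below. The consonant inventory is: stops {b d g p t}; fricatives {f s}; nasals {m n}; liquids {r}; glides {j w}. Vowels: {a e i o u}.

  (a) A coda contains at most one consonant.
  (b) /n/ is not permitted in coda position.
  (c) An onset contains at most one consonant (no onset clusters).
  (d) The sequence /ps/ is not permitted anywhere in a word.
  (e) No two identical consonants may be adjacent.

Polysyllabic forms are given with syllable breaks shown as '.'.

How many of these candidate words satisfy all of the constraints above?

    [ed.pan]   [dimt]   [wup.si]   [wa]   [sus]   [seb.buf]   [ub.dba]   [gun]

2

[ed.pan] — violates constraint (b): syllable 2 coda contains /n/ → phonotactically illegal
[dimt] — violates constraint (a): syllable 1 coda /mt/ has 2 consonants (> 1) → phonotactically illegal
[wup.si] — violates constraint (d): contains banned sequence /ps/ → phonotactically illegal
[wa] — σ1 onset /w/, coda /∅/ ok → phonotactically legal
[sus] — σ1 onset /s/, coda /s/ ok → phonotactically legal
[seb.buf] — violates constraint (e): adjacent identical consonants /bb/ → phonotactically illegal
[ub.dba] — violates constraint (c): syllable 2 onset /db/ has 2 consonants (> 1) → phonotactically illegal
[gun] — violates constraint (b): syllable 1 coda contains /n/ → phonotactically illegal
Phonotactically legal: [wa], [sus] → 2.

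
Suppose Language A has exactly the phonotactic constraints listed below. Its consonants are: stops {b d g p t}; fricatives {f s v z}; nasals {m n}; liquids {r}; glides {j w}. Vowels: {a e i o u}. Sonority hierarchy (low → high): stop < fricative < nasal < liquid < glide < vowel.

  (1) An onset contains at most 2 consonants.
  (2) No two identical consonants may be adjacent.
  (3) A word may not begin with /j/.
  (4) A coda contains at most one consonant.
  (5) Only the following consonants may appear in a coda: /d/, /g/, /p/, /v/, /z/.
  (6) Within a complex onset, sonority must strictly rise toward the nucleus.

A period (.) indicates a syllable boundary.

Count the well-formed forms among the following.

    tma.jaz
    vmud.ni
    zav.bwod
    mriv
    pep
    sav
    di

7

tma.jaz — σ1 onset /tm/ (1→3 rises), coda /∅/ ok; σ2 onset /j/, coda /z/ ok → well-formed
vmud.ni — σ1 onset /vm/ (2→3 rises), coda /d/ ok; σ2 onset /n/, coda /∅/ ok → well-formed
zav.bwod — σ1 onset /z/, coda /v/ ok; σ2 onset /bw/ (1→5 rises), coda /d/ ok → well-formed
mriv — σ1 onset /mr/ (3→4 rises), coda /v/ ok → well-formed
pep — σ1 onset /p/, coda /p/ ok → well-formed
sav — σ1 onset /s/, coda /v/ ok → well-formed
di — σ1 onset /d/, coda /∅/ ok → well-formed
Well-formed: tma.jaz, vmud.ni, zav.bwod, mriv, pep, sav, di → 7.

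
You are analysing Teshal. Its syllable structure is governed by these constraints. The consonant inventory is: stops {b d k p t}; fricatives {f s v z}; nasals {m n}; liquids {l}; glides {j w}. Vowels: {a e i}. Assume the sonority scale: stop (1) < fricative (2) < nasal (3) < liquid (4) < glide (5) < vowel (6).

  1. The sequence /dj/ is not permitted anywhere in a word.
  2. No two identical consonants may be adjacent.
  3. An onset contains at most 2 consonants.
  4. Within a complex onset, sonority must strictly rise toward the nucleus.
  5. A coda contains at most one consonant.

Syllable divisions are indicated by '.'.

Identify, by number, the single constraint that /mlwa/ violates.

3

/mlwa/: syllable 1 onset /mlw/ has 3 consonants (> 2).
This is a violation of constraint 3: "An onset contains at most 2 consonants."
The remaining constraints (1, 2, 4, 5) are satisfied.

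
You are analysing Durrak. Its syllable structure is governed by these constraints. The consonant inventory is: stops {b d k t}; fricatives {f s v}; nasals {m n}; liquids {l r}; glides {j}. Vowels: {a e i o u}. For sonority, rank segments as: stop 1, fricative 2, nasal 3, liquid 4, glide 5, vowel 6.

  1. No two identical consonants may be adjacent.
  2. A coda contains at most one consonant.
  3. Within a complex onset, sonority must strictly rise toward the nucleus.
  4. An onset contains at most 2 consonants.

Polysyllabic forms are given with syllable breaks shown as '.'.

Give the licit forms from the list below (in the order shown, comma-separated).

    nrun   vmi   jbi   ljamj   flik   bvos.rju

nrun — σ1 onset /nr/ (3→4 rises), coda /n/ ok → licit
vmi — σ1 onset /vm/ (2→3 rises), coda /∅/ ok → licit
jbi — violates constraint 3: syllable 1 onset /jb/: /j/ (glide, 5) → /b/ (stop, 1) does not rise → illicit
ljamj — violates constraint 2: syllable 1 coda /mj/ has 2 consonants (> 1) → illicit
flik — σ1 onset /fl/ (2→4 rises), coda /k/ ok → licit
bvos.rju — σ1 onset /bv/ (1→2 rises), coda /s/ ok; σ2 onset /rj/ (4→5 rises), coda /∅/ ok → licit

nrun, vmi, flik, bvos.rju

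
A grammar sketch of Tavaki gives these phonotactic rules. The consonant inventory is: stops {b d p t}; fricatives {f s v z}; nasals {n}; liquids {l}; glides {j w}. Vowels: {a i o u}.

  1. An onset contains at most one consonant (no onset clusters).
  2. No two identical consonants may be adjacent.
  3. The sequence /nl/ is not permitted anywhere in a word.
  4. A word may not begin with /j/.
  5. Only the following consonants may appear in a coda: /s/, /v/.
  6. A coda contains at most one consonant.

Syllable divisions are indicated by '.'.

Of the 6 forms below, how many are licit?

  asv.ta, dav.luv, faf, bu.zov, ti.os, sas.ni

4

asv.ta — violates constraint 6: syllable 1 coda /sv/ has 2 consonants (> 1) → illicit
dav.luv — σ1 onset /d/, coda /v/ ok; σ2 onset /l/, coda /v/ ok → licit
faf — violates constraint 5: syllable 1 coda contains /f/, which is not a licensed coda consonant → illicit
bu.zov — σ1 onset /b/, coda /∅/ ok; σ2 onset /z/, coda /v/ ok → licit
ti.os — σ1 onset /t/, coda /∅/ ok; σ2 onset /∅/, coda /s/ ok → licit
sas.ni — σ1 onset /s/, coda /s/ ok; σ2 onset /n/, coda /∅/ ok → licit
Licit: dav.luv, bu.zov, ti.os, sas.ni → 4.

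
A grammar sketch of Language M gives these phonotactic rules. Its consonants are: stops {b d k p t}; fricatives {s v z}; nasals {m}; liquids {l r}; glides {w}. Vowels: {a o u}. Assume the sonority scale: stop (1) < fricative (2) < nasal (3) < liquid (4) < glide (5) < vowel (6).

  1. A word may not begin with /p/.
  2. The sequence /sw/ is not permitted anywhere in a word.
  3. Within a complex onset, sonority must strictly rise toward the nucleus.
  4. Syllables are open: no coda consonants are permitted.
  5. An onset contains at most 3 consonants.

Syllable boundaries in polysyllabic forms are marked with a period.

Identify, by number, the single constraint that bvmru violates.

5

bvmru: syllable 1 onset /bvmr/ has 4 consonants (> 3).
This is a violation of constraint 5: "An onset contains at most 3 consonants."
The remaining constraints (1, 2, 3, 4) are satisfied.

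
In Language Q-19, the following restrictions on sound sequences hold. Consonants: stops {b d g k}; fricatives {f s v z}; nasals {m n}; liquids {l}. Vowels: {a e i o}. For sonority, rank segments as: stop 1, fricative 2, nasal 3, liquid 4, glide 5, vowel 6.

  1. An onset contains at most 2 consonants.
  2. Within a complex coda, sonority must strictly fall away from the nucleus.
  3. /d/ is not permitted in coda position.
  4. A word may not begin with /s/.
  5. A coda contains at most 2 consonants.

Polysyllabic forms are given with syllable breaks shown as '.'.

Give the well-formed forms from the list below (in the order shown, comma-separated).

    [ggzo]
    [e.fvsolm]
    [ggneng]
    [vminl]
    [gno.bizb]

[ggzo] — violates constraint 1: syllable 1 onset /ggz/ has 3 consonants (> 2) → ill-formed
[e.fvsolm] — violates constraint 1: syllable 2 onset /fvs/ has 3 consonants (> 2) → ill-formed
[ggneng] — violates constraint 1: syllable 1 onset /ggn/ has 3 consonants (> 2) → ill-formed
[vminl] — violates constraint 2: syllable 1 coda /nl/: /n/ (nasal, 3) → /l/ (liquid, 4) does not fall → ill-formed
[gno.bizb] — σ1 onset /gn/ (2C), coda /∅/ ok; σ2 onset /b/, coda /zb/ (2→1 falls) ok → well-formed

[gno.bizb]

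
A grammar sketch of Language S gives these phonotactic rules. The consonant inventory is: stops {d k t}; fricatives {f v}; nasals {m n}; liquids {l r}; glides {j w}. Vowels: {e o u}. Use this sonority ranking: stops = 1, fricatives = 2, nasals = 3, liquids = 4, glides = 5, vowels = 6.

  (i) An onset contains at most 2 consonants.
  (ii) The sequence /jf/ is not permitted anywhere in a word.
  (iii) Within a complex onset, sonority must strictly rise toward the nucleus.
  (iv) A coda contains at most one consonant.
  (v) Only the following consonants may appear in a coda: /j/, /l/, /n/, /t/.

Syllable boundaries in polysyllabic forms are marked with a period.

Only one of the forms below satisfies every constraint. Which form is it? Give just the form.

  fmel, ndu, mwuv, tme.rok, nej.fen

fmel

fmel — σ1 onset /fm/ (2→3 rises), coda /l/ ok → well-formed
ndu — violates constraint (iii): syllable 1 onset /nd/: /n/ (nasal, 3) → /d/ (stop, 1) does not rise → ill-formed
mwuv — violates constraint (v): syllable 1 coda contains /v/, which is not a licensed coda consonant → ill-formed
tme.rok — violates constraint (v): syllable 2 coda contains /k/, which is not a licensed coda consonant → ill-formed
nej.fen — violates constraint (ii): contains banned sequence /jf/ → ill-formed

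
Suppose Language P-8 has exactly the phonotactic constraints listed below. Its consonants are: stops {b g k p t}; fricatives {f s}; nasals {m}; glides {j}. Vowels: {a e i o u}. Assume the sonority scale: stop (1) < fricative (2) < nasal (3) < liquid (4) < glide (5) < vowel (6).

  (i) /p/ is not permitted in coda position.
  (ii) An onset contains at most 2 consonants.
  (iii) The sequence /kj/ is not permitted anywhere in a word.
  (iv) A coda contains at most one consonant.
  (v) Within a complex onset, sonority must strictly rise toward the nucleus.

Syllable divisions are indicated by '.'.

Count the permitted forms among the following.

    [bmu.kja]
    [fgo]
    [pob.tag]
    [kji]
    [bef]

2

[bmu.kja] — violates constraint (iii): contains banned sequence /kj/ → not permitted
[fgo] — violates constraint (v): syllable 1 onset /fg/: /f/ (fricative, 2) → /g/ (stop, 1) does not rise → not permitted
[pob.tag] — σ1 onset /p/, coda /b/ ok; σ2 onset /t/, coda /g/ ok → permitted
[kji] — violates constraint (iii): contains banned sequence /kj/ → not permitted
[bef] — σ1 onset /b/, coda /f/ ok → permitted
Permitted: [pob.tag], [bef] → 2.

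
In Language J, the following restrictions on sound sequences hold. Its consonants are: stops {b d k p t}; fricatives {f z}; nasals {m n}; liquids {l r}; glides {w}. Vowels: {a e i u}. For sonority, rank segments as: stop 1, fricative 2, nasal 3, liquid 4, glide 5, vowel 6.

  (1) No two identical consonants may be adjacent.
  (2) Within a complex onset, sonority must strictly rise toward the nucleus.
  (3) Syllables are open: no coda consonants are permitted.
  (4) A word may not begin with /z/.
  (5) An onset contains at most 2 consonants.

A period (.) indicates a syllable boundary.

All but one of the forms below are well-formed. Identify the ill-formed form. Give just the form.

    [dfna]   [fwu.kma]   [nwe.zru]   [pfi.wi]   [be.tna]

[dfna]

[dfna] — violates constraint 5: syllable 1 onset /dfn/ has 3 consonants (> 2) → ill-formed
[fwu.kma] — σ1 onset /fw/ (2→5 rises), coda /∅/ ok; σ2 onset /km/ (1→3 rises), coda /∅/ ok → well-formed
[nwe.zru] — σ1 onset /nw/ (3→5 rises), coda /∅/ ok; σ2 onset /zr/ (2→4 rises), coda /∅/ ok → well-formed
[pfi.wi] — σ1 onset /pf/ (1→2 rises), coda /∅/ ok; σ2 onset /w/, coda /∅/ ok → well-formed
[be.tna] — σ1 onset /b/, coda /∅/ ok; σ2 onset /tn/ (1→3 rises), coda /∅/ ok → well-formed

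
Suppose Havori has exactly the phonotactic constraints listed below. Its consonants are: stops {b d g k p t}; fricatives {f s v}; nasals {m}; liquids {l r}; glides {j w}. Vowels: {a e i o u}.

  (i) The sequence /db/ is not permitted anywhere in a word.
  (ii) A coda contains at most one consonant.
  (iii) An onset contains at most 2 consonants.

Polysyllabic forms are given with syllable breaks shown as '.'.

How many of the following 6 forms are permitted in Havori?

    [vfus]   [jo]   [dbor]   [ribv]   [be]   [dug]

[vfus] — σ1 onset /vf/ (2C), coda /s/ ok → permitted
[jo] — σ1 onset /j/, coda /∅/ ok → permitted
[dbor] — violates constraint (i): contains banned sequence /db/ → not permitted
[ribv] — violates constraint (ii): syllable 1 coda /bv/ has 2 consonants (> 1) → not permitted
[be] — σ1 onset /b/, coda /∅/ ok → permitted
[dug] — σ1 onset /d/, coda /g/ ok → permitted
Permitted: [vfus], [jo], [be], [dug] → 4.

4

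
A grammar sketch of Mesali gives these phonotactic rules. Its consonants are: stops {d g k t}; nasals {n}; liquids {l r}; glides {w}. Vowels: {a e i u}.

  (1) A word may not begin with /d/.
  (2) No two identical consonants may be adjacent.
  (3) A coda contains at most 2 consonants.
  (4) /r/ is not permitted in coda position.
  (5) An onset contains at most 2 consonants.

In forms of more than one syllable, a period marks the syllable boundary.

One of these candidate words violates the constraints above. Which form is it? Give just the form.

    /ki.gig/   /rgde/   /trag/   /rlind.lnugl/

/rgde/

/ki.gig/ — σ1 onset /k/, coda /∅/ ok; σ2 onset /g/, coda /g/ ok → licit
/rgde/ — violates constraint 5: syllable 1 onset /rgd/ has 3 consonants (> 2) → illicit
/trag/ — σ1 onset /tr/ (2C), coda /g/ ok → licit
/rlind.lnugl/ — σ1 onset /rl/ (2C), coda /nd/ (2C) ok; σ2 onset /ln/ (2C), coda /gl/ (2C) ok → licit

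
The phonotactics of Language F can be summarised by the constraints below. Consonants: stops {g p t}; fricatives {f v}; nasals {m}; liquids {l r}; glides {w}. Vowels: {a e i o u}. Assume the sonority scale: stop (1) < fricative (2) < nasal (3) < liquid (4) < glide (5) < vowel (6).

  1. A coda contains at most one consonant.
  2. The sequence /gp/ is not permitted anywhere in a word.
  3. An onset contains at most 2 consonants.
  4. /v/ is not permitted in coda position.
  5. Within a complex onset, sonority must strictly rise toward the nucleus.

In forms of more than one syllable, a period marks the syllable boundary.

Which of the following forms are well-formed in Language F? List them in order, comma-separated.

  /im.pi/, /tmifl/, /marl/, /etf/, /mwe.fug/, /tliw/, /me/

/im.pi/ — σ1 onset /∅/, coda /m/ ok; σ2 onset /p/, coda /∅/ ok → well-formed
/tmifl/ — violates constraint 1: syllable 1 coda /fl/ has 2 consonants (> 1) → ill-formed
/marl/ — violates constraint 1: syllable 1 coda /rl/ has 2 consonants (> 1) → ill-formed
/etf/ — violates constraint 1: syllable 1 coda /tf/ has 2 consonants (> 1) → ill-formed
/mwe.fug/ — σ1 onset /mw/ (3→5 rises), coda /∅/ ok; σ2 onset /f/, coda /g/ ok → well-formed
/tliw/ — σ1 onset /tl/ (1→4 rises), coda /w/ ok → well-formed
/me/ — σ1 onset /m/, coda /∅/ ok → well-formed

/im.pi/, /mwe.fug/, /tliw/, /me/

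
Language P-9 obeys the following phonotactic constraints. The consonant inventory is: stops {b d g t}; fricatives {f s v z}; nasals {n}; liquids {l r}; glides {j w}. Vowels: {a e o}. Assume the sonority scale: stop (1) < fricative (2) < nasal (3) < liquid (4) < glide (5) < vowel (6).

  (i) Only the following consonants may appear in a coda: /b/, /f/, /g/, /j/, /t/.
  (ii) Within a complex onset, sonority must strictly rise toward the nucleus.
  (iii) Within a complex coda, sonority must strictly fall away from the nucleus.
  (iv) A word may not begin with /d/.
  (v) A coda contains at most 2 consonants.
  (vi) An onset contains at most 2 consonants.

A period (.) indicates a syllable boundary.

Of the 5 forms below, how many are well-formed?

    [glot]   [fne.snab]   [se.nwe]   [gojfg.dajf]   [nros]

[glot] — σ1 onset /gl/ (1→4 rises), coda /t/ ok → well-formed
[fne.snab] — σ1 onset /fn/ (2→3 rises), coda /∅/ ok; σ2 onset /sn/ (2→3 rises), coda /b/ ok → well-formed
[se.nwe] — σ1 onset /s/, coda /∅/ ok; σ2 onset /nw/ (3→5 rises), coda /∅/ ok → well-formed
[gojfg.dajf] — violates constraint (v): syllable 1 coda /jfg/ has 3 consonants (> 2) → ill-formed
[nros] — violates constraint (i): syllable 1 coda contains /s/, which is not a licensed coda consonant → ill-formed
Well-formed: [glot], [fne.snab], [se.nwe] → 3.

3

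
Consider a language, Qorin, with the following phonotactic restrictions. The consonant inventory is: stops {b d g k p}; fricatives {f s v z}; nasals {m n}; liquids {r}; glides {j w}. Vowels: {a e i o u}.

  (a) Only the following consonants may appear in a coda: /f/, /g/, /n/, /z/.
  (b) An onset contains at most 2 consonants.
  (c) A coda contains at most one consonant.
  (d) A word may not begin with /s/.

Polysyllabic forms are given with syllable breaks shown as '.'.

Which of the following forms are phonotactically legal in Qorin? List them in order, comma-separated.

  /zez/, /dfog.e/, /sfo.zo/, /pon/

/zez/, /dfog.e/, /pon/

/zez/ — σ1 onset /z/, coda /z/ ok → phonotactically legal
/dfog.e/ — σ1 onset /df/ (2C), coda /g/ ok; σ2 onset /∅/, coda /∅/ ok → phonotactically legal
/sfo.zo/ — violates constraint (d): word begins with /s/ → phonotactically illegal
/pon/ — σ1 onset /p/, coda /n/ ok → phonotactically legal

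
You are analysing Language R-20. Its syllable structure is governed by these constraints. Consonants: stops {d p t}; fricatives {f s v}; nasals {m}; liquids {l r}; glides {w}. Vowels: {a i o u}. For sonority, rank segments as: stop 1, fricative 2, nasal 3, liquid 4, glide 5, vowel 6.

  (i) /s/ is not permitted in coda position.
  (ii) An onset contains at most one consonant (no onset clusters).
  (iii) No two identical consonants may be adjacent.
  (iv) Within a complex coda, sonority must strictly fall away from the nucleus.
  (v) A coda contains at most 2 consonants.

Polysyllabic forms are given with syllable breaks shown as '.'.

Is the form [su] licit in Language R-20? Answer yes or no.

yes

[su] — σ1 onset /s/, coda /∅/ ok → licit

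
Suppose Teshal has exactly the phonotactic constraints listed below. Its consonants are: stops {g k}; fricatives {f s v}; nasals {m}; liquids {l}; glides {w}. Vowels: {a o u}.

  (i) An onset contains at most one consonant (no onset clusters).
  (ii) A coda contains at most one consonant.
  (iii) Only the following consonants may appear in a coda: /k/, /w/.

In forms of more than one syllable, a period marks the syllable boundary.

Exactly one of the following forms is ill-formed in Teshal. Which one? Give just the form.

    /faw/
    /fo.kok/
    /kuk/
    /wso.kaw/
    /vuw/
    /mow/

/wso.kaw/

/faw/ — σ1 onset /f/, coda /w/ ok → well-formed
/fo.kok/ — σ1 onset /f/, coda /∅/ ok; σ2 onset /k/, coda /k/ ok → well-formed
/kuk/ — σ1 onset /k/, coda /k/ ok → well-formed
/wso.kaw/ — violates constraint (i): syllable 1 onset /ws/ has 2 consonants (> 1) → ill-formed
/vuw/ — σ1 onset /v/, coda /w/ ok → well-formed
/mow/ — σ1 onset /m/, coda /w/ ok → well-formed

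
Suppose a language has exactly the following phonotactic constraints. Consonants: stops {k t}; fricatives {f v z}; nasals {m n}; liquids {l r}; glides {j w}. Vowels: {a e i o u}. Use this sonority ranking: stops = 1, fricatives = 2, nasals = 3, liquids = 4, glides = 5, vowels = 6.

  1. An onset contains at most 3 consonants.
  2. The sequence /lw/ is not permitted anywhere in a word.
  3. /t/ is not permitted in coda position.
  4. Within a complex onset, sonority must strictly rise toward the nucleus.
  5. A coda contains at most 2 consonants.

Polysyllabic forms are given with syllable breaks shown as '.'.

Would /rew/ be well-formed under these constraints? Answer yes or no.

/rew/ — σ1 onset /r/, coda /w/ ok → well-formed

yes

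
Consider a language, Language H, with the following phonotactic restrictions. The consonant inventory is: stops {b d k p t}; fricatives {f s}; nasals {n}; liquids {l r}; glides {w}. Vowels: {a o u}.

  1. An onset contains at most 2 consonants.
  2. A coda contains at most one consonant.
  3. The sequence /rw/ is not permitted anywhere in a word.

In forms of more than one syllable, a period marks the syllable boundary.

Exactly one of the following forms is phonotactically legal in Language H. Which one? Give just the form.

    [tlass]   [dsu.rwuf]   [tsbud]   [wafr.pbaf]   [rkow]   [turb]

[rkow]

[tlass] — violates constraint 2: syllable 1 coda /ss/ has 2 consonants (> 1) → phonotactically illegal
[dsu.rwuf] — violates constraint 3: contains banned sequence /rw/ → phonotactically illegal
[tsbud] — violates constraint 1: syllable 1 onset /tsb/ has 3 consonants (> 2) → phonotactically illegal
[wafr.pbaf] — violates constraint 2: syllable 1 coda /fr/ has 2 consonants (> 1) → phonotactically illegal
[rkow] — σ1 onset /rk/ (2C), coda /w/ ok → phonotactically legal
[turb] — violates constraint 2: syllable 1 coda /rb/ has 2 consonants (> 1) → phonotactically illegal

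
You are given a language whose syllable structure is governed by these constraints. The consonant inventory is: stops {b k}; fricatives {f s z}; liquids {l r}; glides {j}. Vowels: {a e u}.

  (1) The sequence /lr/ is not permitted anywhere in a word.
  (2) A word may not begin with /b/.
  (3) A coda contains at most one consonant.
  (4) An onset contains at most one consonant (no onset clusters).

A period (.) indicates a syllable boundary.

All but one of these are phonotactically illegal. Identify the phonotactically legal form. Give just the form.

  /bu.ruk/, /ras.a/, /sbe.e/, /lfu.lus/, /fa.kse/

/bu.ruk/ — violates constraint 2: word begins with /b/ → phonotactically illegal
/ras.a/ — σ1 onset /r/, coda /s/ ok; σ2 onset /∅/, coda /∅/ ok → phonotactically legal
/sbe.e/ — violates constraint 4: syllable 1 onset /sb/ has 2 consonants (> 1) → phonotactically illegal
/lfu.lus/ — violates constraint 4: syllable 1 onset /lf/ has 2 consonants (> 1) → phonotactically illegal
/fa.kse/ — violates constraint 4: syllable 2 onset /ks/ has 2 consonants (> 1) → phonotactically illegal

/ras.a/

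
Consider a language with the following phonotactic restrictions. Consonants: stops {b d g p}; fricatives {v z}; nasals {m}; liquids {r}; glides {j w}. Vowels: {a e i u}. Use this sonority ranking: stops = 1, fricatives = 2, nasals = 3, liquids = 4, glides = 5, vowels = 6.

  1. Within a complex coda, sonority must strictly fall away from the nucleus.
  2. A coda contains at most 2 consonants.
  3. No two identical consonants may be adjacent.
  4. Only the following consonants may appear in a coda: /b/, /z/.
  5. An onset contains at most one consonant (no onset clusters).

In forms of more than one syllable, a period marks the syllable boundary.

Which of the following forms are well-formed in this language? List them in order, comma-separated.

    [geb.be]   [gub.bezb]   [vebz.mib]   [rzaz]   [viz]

[geb.be] — violates constraint 3: adjacent identical consonants /bb/ → ill-formed
[gub.bezb] — violates constraint 3: adjacent identical consonants /bb/ → ill-formed
[vebz.mib] — violates constraint 1: syllable 1 coda /bz/: /b/ (stop, 1) → /z/ (fricative, 2) does not fall → ill-formed
[rzaz] — violates constraint 5: syllable 1 onset /rz/ has 2 consonants (> 1) → ill-formed
[viz] — σ1 onset /v/, coda /z/ ok → well-formed

[viz]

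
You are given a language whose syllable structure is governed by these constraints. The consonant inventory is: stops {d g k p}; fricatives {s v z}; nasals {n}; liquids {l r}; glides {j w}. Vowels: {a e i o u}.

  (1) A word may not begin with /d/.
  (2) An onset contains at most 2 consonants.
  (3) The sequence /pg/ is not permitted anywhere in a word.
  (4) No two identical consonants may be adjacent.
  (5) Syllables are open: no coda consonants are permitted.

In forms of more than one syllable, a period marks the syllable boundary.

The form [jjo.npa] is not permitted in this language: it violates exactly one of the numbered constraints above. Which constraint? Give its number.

4

[jjo.npa]: adjacent identical consonants /jj/.
This is a violation of constraint 4: "No two identical consonants may be adjacent."
The remaining constraints (1, 2, 3, 5) are satisfied.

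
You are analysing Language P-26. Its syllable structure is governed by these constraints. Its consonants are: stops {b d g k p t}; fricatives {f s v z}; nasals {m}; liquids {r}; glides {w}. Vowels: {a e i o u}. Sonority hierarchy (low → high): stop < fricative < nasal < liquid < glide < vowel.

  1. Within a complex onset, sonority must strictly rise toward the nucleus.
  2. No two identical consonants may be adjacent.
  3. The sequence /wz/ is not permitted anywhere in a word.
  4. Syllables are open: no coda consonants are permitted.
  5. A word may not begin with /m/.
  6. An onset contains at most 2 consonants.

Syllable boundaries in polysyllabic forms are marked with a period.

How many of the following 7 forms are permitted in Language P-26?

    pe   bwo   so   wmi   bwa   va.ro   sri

pe — σ1 onset /p/, coda /∅/ ok → permitted
bwo — σ1 onset /bw/ (1→5 rises), coda /∅/ ok → permitted
so — σ1 onset /s/, coda /∅/ ok → permitted
wmi — violates constraint 1: syllable 1 onset /wm/: /w/ (glide, 5) → /m/ (nasal, 3) does not rise → not permitted
bwa — σ1 onset /bw/ (1→5 rises), coda /∅/ ok → permitted
va.ro — σ1 onset /v/, coda /∅/ ok; σ2 onset /r/, coda /∅/ ok → permitted
sri — σ1 onset /sr/ (2→4 rises), coda /∅/ ok → permitted
Permitted: pe, bwo, so, bwa, va.ro, sri → 6.

6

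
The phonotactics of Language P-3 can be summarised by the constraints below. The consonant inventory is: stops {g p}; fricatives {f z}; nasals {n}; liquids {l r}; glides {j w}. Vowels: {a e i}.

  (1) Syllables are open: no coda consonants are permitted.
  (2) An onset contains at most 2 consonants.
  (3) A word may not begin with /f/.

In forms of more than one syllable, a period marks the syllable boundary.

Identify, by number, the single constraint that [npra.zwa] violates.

2

[npra.zwa]: syllable 1 onset /npr/ has 3 consonants (> 2).
This is a violation of constraint 2: "An onset contains at most 2 consonants."
The remaining constraints (1, 3) are satisfied.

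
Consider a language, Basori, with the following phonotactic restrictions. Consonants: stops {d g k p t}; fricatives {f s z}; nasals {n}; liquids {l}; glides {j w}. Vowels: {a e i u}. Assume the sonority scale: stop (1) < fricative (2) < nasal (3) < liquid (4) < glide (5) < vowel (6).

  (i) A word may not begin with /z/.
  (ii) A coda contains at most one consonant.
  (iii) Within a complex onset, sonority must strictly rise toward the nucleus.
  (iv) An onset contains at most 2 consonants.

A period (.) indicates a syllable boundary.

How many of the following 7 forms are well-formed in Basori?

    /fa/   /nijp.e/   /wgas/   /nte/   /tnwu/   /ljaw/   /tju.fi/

3

/fa/ — σ1 onset /f/, coda /∅/ ok → well-formed
/nijp.e/ — violates constraint (ii): syllable 1 coda /jp/ has 2 consonants (> 1) → ill-formed
/wgas/ — violates constraint (iii): syllable 1 onset /wg/: /w/ (glide, 5) → /g/ (stop, 1) does not rise → ill-formed
/nte/ — violates constraint (iii): syllable 1 onset /nt/: /n/ (nasal, 3) → /t/ (stop, 1) does not rise → ill-formed
/tnwu/ — violates constraint (iv): syllable 1 onset /tnw/ has 3 consonants (> 2) → ill-formed
/ljaw/ — σ1 onset /lj/ (4→5 rises), coda /w/ ok → well-formed
/tju.fi/ — σ1 onset /tj/ (1→5 rises), coda /∅/ ok; σ2 onset /f/, coda /∅/ ok → well-formed
Well-formed: /fa/, /ljaw/, /tju.fi/ → 3.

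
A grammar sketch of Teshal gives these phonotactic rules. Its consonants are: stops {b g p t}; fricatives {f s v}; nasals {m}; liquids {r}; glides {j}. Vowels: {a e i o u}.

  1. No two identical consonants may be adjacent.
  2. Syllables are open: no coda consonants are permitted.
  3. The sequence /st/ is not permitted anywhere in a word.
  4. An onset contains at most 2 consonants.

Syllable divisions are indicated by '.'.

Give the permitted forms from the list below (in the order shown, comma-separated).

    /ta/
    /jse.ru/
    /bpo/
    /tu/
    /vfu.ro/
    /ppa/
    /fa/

/ta/ — σ1 onset /t/, coda /∅/ ok → permitted
/jse.ru/ — σ1 onset /js/ (2C), coda /∅/ ok; σ2 onset /r/, coda /∅/ ok → permitted
/bpo/ — σ1 onset /bp/ (2C), coda /∅/ ok → permitted
/tu/ — σ1 onset /t/, coda /∅/ ok → permitted
/vfu.ro/ — σ1 onset /vf/ (2C), coda /∅/ ok; σ2 onset /r/, coda /∅/ ok → permitted
/ppa/ — violates constraint 1: adjacent identical consonants /pp/ → not permitted
/fa/ — σ1 onset /f/, coda /∅/ ok → permitted

/ta/, /jse.ru/, /bpo/, /tu/, /vfu.ro/, /fa/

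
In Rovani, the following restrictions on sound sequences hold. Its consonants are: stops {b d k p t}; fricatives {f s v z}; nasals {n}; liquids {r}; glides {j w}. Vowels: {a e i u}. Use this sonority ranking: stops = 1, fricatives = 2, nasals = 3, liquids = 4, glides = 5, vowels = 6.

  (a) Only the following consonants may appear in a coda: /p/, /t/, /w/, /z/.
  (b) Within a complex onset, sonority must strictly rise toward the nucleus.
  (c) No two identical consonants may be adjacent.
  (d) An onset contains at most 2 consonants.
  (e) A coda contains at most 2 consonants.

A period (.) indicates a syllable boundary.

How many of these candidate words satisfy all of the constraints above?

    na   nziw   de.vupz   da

3

na — σ1 onset /n/, coda /∅/ ok → well-formed
nziw — violates constraint (b): syllable 1 onset /nz/: /n/ (nasal, 3) → /z/ (fricative, 2) does not rise → ill-formed
de.vupz — σ1 onset /d/, coda /∅/ ok; σ2 onset /v/, coda /pz/ (2C) ok → well-formed
da — σ1 onset /d/, coda /∅/ ok → well-formed
Well-formed: na, de.vupz, da → 3.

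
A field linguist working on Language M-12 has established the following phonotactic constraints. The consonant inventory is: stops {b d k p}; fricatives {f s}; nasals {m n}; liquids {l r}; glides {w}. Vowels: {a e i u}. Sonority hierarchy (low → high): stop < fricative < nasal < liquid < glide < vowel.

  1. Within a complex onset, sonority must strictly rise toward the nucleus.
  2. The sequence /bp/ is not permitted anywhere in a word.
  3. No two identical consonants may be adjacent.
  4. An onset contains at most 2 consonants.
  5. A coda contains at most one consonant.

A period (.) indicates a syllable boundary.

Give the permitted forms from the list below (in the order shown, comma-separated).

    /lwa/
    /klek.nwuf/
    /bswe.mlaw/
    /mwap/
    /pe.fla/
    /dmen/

/lwa/ — σ1 onset /lw/ (4→5 rises), coda /∅/ ok → permitted
/klek.nwuf/ — σ1 onset /kl/ (1→4 rises), coda /k/ ok; σ2 onset /nw/ (3→5 rises), coda /f/ ok → permitted
/bswe.mlaw/ — violates constraint 4: syllable 1 onset /bsw/ has 3 consonants (> 2) → not permitted
/mwap/ — σ1 onset /mw/ (3→5 rises), coda /p/ ok → permitted
/pe.fla/ — σ1 onset /p/, coda /∅/ ok; σ2 onset /fl/ (2→4 rises), coda /∅/ ok → permitted
/dmen/ — σ1 onset /dm/ (1→3 rises), coda /n/ ok → permitted

/lwa/, /klek.nwuf/, /mwap/, /pe.fla/, /dmen/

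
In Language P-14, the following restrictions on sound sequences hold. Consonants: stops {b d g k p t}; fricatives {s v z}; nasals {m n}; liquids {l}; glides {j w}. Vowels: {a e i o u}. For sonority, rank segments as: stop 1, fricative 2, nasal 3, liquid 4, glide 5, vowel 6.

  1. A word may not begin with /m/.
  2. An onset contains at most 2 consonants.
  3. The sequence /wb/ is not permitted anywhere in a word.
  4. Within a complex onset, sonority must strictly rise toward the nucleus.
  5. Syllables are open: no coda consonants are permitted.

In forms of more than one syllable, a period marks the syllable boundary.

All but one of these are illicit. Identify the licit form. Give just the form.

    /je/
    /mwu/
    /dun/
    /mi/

/je/ — σ1 onset /j/, coda /∅/ ok → licit
/mwu/ — violates constraint 1: word begins with /m/ → illicit
/dun/ — violates constraint 5: syllable 1 coda /n/ has 1 consonant (> 0) → illicit
/mi/ — violates constraint 1: word begins with /m/ → illicit

/je/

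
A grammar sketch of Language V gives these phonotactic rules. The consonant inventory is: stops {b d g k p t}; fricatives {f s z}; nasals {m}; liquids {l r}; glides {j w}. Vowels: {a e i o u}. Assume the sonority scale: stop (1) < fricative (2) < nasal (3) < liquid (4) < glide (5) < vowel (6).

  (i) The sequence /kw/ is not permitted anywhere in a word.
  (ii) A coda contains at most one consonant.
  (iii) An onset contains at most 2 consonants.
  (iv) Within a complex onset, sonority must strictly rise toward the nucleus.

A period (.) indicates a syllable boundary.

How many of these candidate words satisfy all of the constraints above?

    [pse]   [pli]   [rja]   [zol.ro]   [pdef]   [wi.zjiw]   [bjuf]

6

[pse] — σ1 onset /ps/ (1→2 rises), coda /∅/ ok → phonotactically legal
[pli] — σ1 onset /pl/ (1→4 rises), coda /∅/ ok → phonotactically legal
[rja] — σ1 onset /rj/ (4→5 rises), coda /∅/ ok → phonotactically legal
[zol.ro] — σ1 onset /z/, coda /l/ ok; σ2 onset /r/, coda /∅/ ok → phonotactically legal
[pdef] — violates constraint (iv): syllable 1 onset /pd/: /p/ (stop, 1) → /d/ (stop, 1) does not rise → phonotactically illegal
[wi.zjiw] — σ1 onset /w/, coda /∅/ ok; σ2 onset /zj/ (2→5 rises), coda /w/ ok → phonotactically legal
[bjuf] — σ1 onset /bj/ (1→5 rises), coda /f/ ok → phonotactically legal
Phonotactically legal: [pse], [pli], [rja], [zol.ro], [wi.zjiw], [bjuf] → 6.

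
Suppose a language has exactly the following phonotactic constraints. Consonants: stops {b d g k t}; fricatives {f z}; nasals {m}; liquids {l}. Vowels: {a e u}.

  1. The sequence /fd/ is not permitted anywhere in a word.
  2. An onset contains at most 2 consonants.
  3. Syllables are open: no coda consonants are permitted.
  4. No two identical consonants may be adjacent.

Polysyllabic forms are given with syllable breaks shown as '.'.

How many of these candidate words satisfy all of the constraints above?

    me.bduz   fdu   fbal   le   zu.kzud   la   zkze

me.bduz — violates constraint 3: syllable 2 coda /z/ has 1 consonant (> 0) → not permitted
fdu — violates constraint 1: contains banned sequence /fd/ → not permitted
fbal — violates constraint 3: syllable 1 coda /l/ has 1 consonant (> 0) → not permitted
le — σ1 onset /l/, coda /∅/ ok → permitted
zu.kzud — violates constraint 3: syllable 2 coda /d/ has 1 consonant (> 0) → not permitted
la — σ1 onset /l/, coda /∅/ ok → permitted
zkze — violates constraint 2: syllable 1 onset /zkz/ has 3 consonants (> 2) → not permitted
Permitted: le, la → 2.

2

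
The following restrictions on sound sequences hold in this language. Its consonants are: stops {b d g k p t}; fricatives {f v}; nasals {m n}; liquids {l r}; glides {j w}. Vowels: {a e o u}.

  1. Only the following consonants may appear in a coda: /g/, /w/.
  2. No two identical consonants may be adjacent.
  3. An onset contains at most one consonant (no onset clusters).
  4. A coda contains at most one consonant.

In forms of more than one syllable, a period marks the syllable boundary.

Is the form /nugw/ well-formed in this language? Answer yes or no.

no

/nugw/ — violates constraint 4: syllable 1 coda /gw/ has 2 consonants (> 1) → ill-formed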